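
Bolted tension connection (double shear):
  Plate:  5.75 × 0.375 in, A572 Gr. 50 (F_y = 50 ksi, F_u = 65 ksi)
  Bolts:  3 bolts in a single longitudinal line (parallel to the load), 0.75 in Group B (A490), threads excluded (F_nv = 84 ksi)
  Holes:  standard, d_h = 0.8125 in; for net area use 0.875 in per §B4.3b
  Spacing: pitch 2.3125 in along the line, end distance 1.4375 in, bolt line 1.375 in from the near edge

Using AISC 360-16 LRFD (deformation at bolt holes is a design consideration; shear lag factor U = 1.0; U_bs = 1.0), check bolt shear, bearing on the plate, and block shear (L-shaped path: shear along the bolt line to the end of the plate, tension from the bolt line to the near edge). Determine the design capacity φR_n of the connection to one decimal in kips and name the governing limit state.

Bolt shear: A_b = π(0.75)²/4 = 0.44179 in². φR_n = 0.75 × 84 × 0.44179 × 3 × 2 = 167.0 kips.
Bearing (0.375 in plate, F_u = 65 ksi): end bolts L_c = 1.4375 − 0.8125/2 = 1.03125, R_n = min(1.2×1.03125×0.375×65, 2.4×0.75×0.375×65) = 30.164 kips/bolt; interior L_c = 2.3125 − 0.8125 = 1.5, R_n = 43.875 kips/bolt. φR_n = 0.75 × (1×30.164 + 2×43.875) = 88.4 kips.
Block shear: shear path 1×[1.4375+2×2.3125] = 1×6.0625 in, A_gv = 2.2734, A_nv = 1×(6.0625 − 2.5×0.875)×0.375 = 1.4531 in²; tension to near edge: (1.375 − 0.5×0.875)×0.375 = 0.35156 in². R_n = min(0.6×65×1.4531, 0.6×50×2.2734) + 1.0×65×0.35156 = min(56.671, 68.202) + 22.851 = 79.522 kips. φR_n = 0.75 × 79.522 = 59.6 kips.
Governing: min(167.0, 88.4, 59.6) = 59.6 kips → block shear.

59.6 kips (block shear governs)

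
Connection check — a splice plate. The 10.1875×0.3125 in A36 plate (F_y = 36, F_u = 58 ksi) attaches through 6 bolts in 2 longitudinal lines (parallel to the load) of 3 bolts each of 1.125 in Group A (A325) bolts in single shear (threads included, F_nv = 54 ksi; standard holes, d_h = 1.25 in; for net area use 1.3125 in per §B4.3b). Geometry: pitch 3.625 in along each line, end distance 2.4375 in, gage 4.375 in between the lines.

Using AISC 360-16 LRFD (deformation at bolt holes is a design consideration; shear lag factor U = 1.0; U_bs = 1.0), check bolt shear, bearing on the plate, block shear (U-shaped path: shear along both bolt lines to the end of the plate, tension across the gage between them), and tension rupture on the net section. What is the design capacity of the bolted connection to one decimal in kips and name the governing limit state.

102.8 kips (net-section rupture governs)

Bolt shear: A_b = π(1.125)²/4 = 0.99402 in². φR_n = 0.75 × 54 × 0.99402 × 6 × 1 = 241.5 kips.
Bearing (0.3125 in plate, F_u = 58 ksi): end bolts L_c = 2.4375 − 1.25/2 = 1.8125, R_n = min(1.2×1.8125×0.3125×58, 2.4×1.125×0.3125×58) = 39.422 kips/bolt; interior L_c = 3.625 − 1.25 = 2.375, R_n = 48.938 kips/bolt. φR_n = 0.75 × (2×39.422 + 4×48.938) = 205.9 kips.
Block shear: shear path 2×[2.4375+2×3.625] = 2×9.6875 in, A_gv = 6.0547, A_nv = 2×(9.6875 − 2.5×1.3125)×0.3125 = 4.0039 in²; tension across gage: (4.375 − 1×1.3125)×0.3125 = 0.95703 in². R_n = min(0.6×58×4.0039, 0.6×36×6.0547) + 1.0×58×0.95703 = min(139.34, 130.78) + 55.508 = 186.29 kips. φR_n = 0.75 × 186.29 = 139.7 kips.
Tension rupture (net): A_n = (10.1875 − 2×1.3125)×0.3125 = 2.3633 in² (U = 1.0, A_e = A_n). φR_n = 0.75 × 58 × 2.3633 = 102.8 kips.
Governing: min(241.5, 205.9, 139.7, 102.8) = 102.8 kips → net-section rupture.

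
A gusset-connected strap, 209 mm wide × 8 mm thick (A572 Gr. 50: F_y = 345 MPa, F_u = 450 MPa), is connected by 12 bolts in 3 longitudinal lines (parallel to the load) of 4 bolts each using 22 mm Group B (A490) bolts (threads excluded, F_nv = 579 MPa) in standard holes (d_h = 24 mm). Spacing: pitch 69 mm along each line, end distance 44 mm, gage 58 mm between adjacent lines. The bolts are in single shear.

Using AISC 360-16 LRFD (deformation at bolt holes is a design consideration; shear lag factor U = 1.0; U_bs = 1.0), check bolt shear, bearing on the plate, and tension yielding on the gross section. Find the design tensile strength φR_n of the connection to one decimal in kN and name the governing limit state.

Bolt shear: A_b = π(22)²/4 = 380.13 mm². φR_n = 0.75 × 579 × 380.13 × 12 × 1 = 1980.9 kN.
Bearing (8 mm plate, F_u = 450 MPa): end bolts L_c = 44 − 24/2 = 32, R_n = min(1.2×32×8×450, 2.4×22×8×450) = 138.24 kN/bolt; interior L_c = 69 − 24 = 45, R_n = 190.08 kN/bolt. φR_n = 0.75 × (3×138.24 + 9×190.08) = 1594.1 kN.
Tension yield (gross): A_g = 209×8 = 1672 mm². φR_n = 0.90 × 345 × 1672 = 519.2 kN.
Governing: min(1980.9, 1594.1, 519.2) = 519.2 kN → gross-section yield.

519.2 kN (gross-section yield governs)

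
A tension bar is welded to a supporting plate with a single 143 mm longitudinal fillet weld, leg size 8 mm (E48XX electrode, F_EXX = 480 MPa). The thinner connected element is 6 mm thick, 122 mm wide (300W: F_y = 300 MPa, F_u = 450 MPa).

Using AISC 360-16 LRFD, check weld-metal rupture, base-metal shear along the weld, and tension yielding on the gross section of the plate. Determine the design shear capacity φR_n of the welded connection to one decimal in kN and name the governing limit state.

Weld metal: throat = 0.707×8 = 5.656 mm, L = 143 mm. φR_n = 0.75 × 0.6 × 480 × 5.656 × 143 = 174.7 kN.
Base metal shear (6 mm plate): yield φR_n = 1.0×0.6×300×6×143 = 154.4 kN; rupture φR_n = 0.75×0.6×450×6×143 = 173.7 kN; take 154.4 kN (yield).
Tension yield (gross): A_g = 122×6 = 732 mm². φR_n = 0.90 × 300 × 732 = 197.6 kN.
Governing: min(174.7, 154.4, 197.6) = 154.4 kN → base-metal shear.

154.4 kN (base-metal shear governs)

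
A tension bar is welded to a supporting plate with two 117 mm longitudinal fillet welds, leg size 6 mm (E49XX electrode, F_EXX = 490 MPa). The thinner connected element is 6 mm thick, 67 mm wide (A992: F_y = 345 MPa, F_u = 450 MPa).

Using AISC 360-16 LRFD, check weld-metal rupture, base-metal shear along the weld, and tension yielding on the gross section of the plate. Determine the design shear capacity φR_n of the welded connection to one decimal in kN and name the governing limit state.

Weld metal: throat = 0.707×6 = 4.242 mm, L = 2×117 = 234 mm. φR_n = 0.75 × 0.6 × 490 × 4.242 × 234 = 218.9 kN.
Base metal shear (6 mm plate): yield φR_n = 1.0×0.6×345×6×234 = 290.6 kN; rupture φR_n = 0.75×0.6×450×6×234 = 284.3 kN; take 284.3 kN (rupture).
Tension yield (gross): A_g = 67×6 = 402 mm². φR_n = 0.90 × 345 × 402 = 124.8 kN.
Governing: min(218.9, 284.3, 124.8) = 124.8 kN → gross-section yield.

124.8 kN (gross-section yield governs)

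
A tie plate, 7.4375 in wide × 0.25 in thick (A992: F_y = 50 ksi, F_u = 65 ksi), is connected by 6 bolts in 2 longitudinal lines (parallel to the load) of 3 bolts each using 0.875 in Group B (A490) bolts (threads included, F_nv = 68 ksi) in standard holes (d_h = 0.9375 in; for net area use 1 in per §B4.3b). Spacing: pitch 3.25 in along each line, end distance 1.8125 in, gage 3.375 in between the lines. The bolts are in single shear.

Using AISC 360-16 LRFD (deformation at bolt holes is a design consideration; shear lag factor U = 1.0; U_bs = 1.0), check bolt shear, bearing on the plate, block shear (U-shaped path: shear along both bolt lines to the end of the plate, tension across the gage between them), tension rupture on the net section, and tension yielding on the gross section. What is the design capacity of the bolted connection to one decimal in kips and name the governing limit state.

66.3 kips (net-section rupture governs)

Bolt shear: A_b = π(0.875)²/4 = 0.60132 in². φR_n = 0.75 × 68 × 0.60132 × 6 × 1 = 184.0 kips.
Bearing (0.25 in plate, F_u = 65 ksi): end bolts L_c = 1.8125 − 0.9375/2 = 1.34375, R_n = min(1.2×1.34375×0.25×65, 2.4×0.875×0.25×65) = 26.203 kips/bolt; interior L_c = 3.25 − 0.9375 = 2.3125, R_n = 34.125 kips/bolt. φR_n = 0.75 × (2×26.203 + 4×34.125) = 141.7 kips.
Block shear: shear path 2×[1.8125+2×3.25] = 2×8.3125 in, A_gv = 4.1563, A_nv = 2×(8.3125 − 2.5×1)×0.25 = 2.9063 in²; tension across gage: (3.375 − 1×1)×0.25 = 0.59375 in². R_n = min(0.6×65×2.9063, 0.6×50×4.1563) + 1.0×65×0.59375 = min(113.35, 124.69) + 38.594 = 151.94 kips. φR_n = 0.75 × 151.94 = 114.0 kips.
Tension rupture (net): A_n = (7.4375 − 2×1)×0.25 = 1.3594 in² (U = 1.0, A_e = A_n). φR_n = 0.75 × 65 × 1.3594 = 66.3 kips.
Tension yield (gross): A_g = 7.4375×0.25 = 1.8594 in². φR_n = 0.90 × 50 × 1.8594 = 83.7 kips.
Governing: min(184.0, 141.7, 114.0, 66.3, 83.7) = 66.3 kips → net-section rupture.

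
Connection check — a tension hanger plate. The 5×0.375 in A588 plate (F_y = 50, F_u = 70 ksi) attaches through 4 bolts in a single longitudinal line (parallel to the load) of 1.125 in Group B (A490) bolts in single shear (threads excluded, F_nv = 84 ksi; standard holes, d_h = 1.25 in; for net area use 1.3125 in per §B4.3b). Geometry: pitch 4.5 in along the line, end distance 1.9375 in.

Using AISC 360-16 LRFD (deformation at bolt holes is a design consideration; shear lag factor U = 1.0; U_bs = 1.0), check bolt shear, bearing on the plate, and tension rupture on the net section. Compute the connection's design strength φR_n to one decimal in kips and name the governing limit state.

72.6 kips (net-section rupture governs)

Bolt shear: A_b = π(1.125)²/4 = 0.99402 in². φR_n = 0.75 × 84 × 0.99402 × 4 × 1 = 250.5 kips.
Bearing (0.375 in plate, F_u = 70 ksi): end bolts L_c = 1.9375 − 1.25/2 = 1.3125, R_n = min(1.2×1.3125×0.375×70, 2.4×1.125×0.375×70) = 41.344 kips/bolt; interior L_c = 4.5 − 1.25 = 3.25, R_n = 70.875 kips/bolt. φR_n = 0.75 × (1×41.344 + 3×70.875) = 190.5 kips.
Tension rupture (net): A_n = (5 − 1×1.3125)×0.375 = 1.3828 in² (U = 1.0, A_e = A_n). φR_n = 0.75 × 70 × 1.3828 = 72.6 kips.
Governing: min(250.5, 190.5, 72.6) = 72.6 kips → net-section rupture.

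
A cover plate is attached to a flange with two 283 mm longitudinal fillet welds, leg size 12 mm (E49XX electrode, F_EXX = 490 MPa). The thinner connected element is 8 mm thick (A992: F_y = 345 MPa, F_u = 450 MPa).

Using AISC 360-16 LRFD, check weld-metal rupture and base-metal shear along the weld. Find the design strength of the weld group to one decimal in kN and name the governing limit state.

Weld metal: throat = 0.707×12 = 8.484 mm, L = 2×283 = 566 mm. φR_n = 0.75 × 0.6 × 490 × 8.484 × 566 = 1058.8 kN.
Base metal shear (8 mm plate): yield φR_n = 1.0×0.6×345×8×566 = 937.3 kN; rupture φR_n = 0.75×0.6×450×8×566 = 916.9 kN; take 916.9 kN (rupture).
Governing: min(1058.8, 916.9) = 916.9 kN → base-metal shear.

916.9 kN (base-metal shear governs)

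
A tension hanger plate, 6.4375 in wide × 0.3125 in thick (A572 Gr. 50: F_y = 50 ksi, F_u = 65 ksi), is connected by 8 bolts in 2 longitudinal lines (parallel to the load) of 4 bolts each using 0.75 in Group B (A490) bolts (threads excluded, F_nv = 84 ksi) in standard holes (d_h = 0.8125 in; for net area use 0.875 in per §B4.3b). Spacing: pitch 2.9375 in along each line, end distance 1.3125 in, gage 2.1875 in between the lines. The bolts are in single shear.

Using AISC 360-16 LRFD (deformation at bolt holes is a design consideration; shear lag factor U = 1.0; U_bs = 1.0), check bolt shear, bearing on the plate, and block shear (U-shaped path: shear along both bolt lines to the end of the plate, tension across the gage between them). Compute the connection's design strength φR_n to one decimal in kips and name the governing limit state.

149.1 kips (block shear governs)

Bolt shear: A_b = π(0.75)²/4 = 0.44179 in². φR_n = 0.75 × 84 × 0.44179 × 8 × 1 = 222.7 kips.
Bearing (0.3125 in plate, F_u = 65 ksi): end bolts L_c = 1.3125 − 0.8125/2 = 0.90625, R_n = min(1.2×0.90625×0.3125×65, 2.4×0.75×0.3125×65) = 22.09 kips/bolt; interior L_c = 2.9375 − 0.8125 = 2.125, R_n = 36.563 kips/bolt. φR_n = 0.75 × (2×22.09 + 6×36.563) = 197.7 kips.
Block shear: shear path 2×[1.3125+3×2.9375] = 2×10.125 in, A_gv = 6.3281, A_nv = 2×(10.125 − 3.5×0.875)×0.3125 = 4.4141 in²; tension across gage: (2.1875 − 1×0.875)×0.3125 = 0.41016 in². R_n = min(0.6×65×4.4141, 0.6×50×6.3281) + 1.0×65×0.41016 = min(172.15, 189.84) + 26.66 = 198.81 kips. φR_n = 0.75 × 198.81 = 149.1 kips.
Governing: min(222.7, 197.7, 149.1) = 149.1 kips → block shear.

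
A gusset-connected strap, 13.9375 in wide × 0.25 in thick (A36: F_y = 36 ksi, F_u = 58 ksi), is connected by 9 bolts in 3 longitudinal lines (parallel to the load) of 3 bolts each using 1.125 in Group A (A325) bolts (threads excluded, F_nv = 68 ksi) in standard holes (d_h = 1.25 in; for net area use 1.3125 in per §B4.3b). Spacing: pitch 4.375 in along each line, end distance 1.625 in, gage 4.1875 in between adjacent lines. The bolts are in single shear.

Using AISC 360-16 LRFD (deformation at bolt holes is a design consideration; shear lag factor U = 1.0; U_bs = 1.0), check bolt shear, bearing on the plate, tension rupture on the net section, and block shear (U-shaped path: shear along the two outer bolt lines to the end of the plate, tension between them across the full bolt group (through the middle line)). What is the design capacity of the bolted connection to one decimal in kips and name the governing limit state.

108.8 kips (net-section rupture governs)

Bolt shear: A_b = π(1.125)²/4 = 0.99402 in². φR_n = 0.75 × 68 × 0.99402 × 9 × 1 = 456.3 kips.
Bearing (0.25 in plate, F_u = 58 ksi): end bolts L_c = 1.625 − 1.25/2 = 1, R_n = min(1.2×1×0.25×58, 2.4×1.125×0.25×58) = 17.4 kips/bolt; interior L_c = 4.375 − 1.25 = 3.125, R_n = 39.15 kips/bolt. φR_n = 0.75 × (3×17.4 + 6×39.15) = 215.3 kips.
Tension rupture (net): A_n = (13.9375 − 3×1.3125)×0.25 = 2.5 in² (U = 1.0, A_e = A_n). φR_n = 0.75 × 58 × 2.5 = 108.8 kips.
Block shear: shear path 2×[1.625+2×4.375] = 2×10.375 in, A_gv = 5.1875, A_nv = 2×(10.375 − 2.5×1.3125)×0.25 = 3.5469 in²; tension across gage: (8.375 − 2×1.3125)×0.25 = 1.4375 in². R_n = min(0.6×58×3.5469, 0.6×36×5.1875) + 1.0×58×1.4375 = min(123.43, 112.05) + 83.375 = 195.43 kips. φR_n = 0.75 × 195.43 = 146.6 kips.
Governing: min(456.3, 215.3, 108.8, 146.6) = 108.8 kips → net-section rupture.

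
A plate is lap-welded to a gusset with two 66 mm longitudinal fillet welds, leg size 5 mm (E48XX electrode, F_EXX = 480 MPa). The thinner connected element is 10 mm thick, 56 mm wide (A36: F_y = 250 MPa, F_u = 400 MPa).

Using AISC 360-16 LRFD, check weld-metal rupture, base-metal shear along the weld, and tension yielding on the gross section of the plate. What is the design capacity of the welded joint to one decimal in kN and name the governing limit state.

Weld metal: throat = 0.707×5 = 3.535 mm, L = 2×66 = 132 mm. φR_n = 0.75 × 0.6 × 480 × 3.535 × 132 = 100.8 kN.
Base metal shear (10 mm plate): yield φR_n = 1.0×0.6×250×10×132 = 198.0 kN; rupture φR_n = 0.75×0.6×400×10×132 = 237.6 kN; take 198.0 kN (yield).
Tension yield (gross): A_g = 56×10 = 560 mm². φR_n = 0.90 × 250 × 560 = 126.0 kN.
Governing: min(100.8, 198.0, 126.0) = 100.8 kN → weld metal.

100.8 kN (weld metal governs)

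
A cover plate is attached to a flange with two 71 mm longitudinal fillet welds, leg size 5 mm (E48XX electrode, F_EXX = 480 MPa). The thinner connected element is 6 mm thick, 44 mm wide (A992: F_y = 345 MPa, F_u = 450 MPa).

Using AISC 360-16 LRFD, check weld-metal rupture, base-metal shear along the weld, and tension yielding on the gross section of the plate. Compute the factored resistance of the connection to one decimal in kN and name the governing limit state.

82.0 kN (gross-section yield governs)

Weld metal: throat = 0.707×5 = 3.535 mm, L = 2×71 = 142 mm. φR_n = 0.75 × 0.6 × 480 × 3.535 × 142 = 108.4 kN.
Base metal shear (6 mm plate): yield φR_n = 1.0×0.6×345×6×142 = 176.4 kN; rupture φR_n = 0.75×0.6×450×6×142 = 172.5 kN; take 172.5 kN (rupture).
Tension yield (gross): A_g = 44×6 = 264 mm². φR_n = 0.90 × 345 × 264 = 82.0 kN.
Governing: min(108.4, 172.5, 82.0) = 82.0 kN → gross-section yield.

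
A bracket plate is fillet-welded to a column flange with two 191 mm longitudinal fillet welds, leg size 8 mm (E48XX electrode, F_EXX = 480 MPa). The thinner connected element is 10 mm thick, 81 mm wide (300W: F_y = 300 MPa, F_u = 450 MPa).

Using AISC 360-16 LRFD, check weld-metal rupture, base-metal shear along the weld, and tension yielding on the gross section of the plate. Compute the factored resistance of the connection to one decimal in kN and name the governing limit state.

Weld metal: throat = 0.707×8 = 5.656 mm, L = 2×191 = 382 mm. φR_n = 0.75 × 0.6 × 480 × 5.656 × 382 = 466.7 kN.
Base metal shear (10 mm plate): yield φR_n = 1.0×0.6×300×10×382 = 687.6 kN; rupture φR_n = 0.75×0.6×450×10×382 = 773.6 kN; take 687.6 kN (yield).
Tension yield (gross): A_g = 81×10 = 810 mm². φR_n = 0.90 × 300 × 810 = 218.7 kN.
Governing: min(466.7, 687.6, 218.7) = 218.7 kN → gross-section yield.

218.7 kN (gross-section yield governs)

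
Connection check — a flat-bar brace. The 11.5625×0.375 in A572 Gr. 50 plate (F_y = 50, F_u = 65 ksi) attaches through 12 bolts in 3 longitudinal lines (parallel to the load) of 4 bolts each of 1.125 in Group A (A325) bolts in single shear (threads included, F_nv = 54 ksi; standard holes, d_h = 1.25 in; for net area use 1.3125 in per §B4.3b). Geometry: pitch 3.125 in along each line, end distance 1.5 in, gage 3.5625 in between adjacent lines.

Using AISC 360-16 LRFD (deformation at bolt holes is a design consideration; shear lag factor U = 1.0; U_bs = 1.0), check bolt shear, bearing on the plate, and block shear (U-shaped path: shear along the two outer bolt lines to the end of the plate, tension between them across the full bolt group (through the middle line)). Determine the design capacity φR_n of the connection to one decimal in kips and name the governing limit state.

220.1 kips (block shear governs)

Bolt shear: A_b = π(1.125)²/4 = 0.99402 in². φR_n = 0.75 × 54 × 0.99402 × 12 × 1 = 483.1 kips.
Bearing (0.375 in plate, F_u = 65 ksi): end bolts L_c = 1.5 − 1.25/2 = 0.875, R_n = min(1.2×0.875×0.375×65, 2.4×1.125×0.375×65) = 25.594 kips/bolt; interior L_c = 3.125 − 1.25 = 1.875, R_n = 54.844 kips/bolt. φR_n = 0.75 × (3×25.594 + 9×54.844) = 427.8 kips.
Block shear: shear path 2×[1.5+3×3.125] = 2×10.875 in, A_gv = 8.1563, A_nv = 2×(10.875 − 3.5×1.3125)×0.375 = 4.7109 in²; tension across gage: (7.125 − 2×1.3125)×0.375 = 1.6875 in². R_n = min(0.6×65×4.7109, 0.6×50×8.1563) + 1.0×65×1.6875 = min(183.73, 244.69) + 109.69 = 293.42 kips. φR_n = 0.75 × 293.42 = 220.1 kips.
Governing: min(483.1, 427.8, 220.1) = 220.1 kips → block shear.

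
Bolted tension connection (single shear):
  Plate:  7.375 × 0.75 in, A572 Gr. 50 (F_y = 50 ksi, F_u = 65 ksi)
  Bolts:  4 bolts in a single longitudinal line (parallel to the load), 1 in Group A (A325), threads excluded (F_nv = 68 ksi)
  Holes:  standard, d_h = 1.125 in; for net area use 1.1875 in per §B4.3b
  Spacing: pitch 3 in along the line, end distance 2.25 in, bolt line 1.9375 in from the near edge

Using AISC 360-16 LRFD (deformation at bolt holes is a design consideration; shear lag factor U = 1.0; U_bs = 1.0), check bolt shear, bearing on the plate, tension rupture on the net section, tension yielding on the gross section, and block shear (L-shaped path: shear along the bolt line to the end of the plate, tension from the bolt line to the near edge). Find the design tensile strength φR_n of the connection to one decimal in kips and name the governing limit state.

160.2 kips (bolt shear governs)

Bolt shear: A_b = π(1)²/4 = 0.7854 in². φR_n = 0.75 × 68 × 0.7854 × 4 × 1 = 160.2 kips.
Bearing (0.75 in plate, F_u = 65 ksi): end bolts L_c = 2.25 − 1.125/2 = 1.6875, R_n = min(1.2×1.6875×0.75×65, 2.4×1×0.75×65) = 98.719 kips/bolt; interior L_c = 3 − 1.125 = 1.875, R_n = 109.69 kips/bolt. φR_n = 0.75 × (1×98.719 + 3×109.69) = 320.8 kips.
Tension rupture (net): A_n = (7.375 − 1×1.1875)×0.75 = 4.6406 in² (U = 1.0, A_e = A_n). φR_n = 0.75 × 65 × 4.6406 = 226.2 kips.
Tension yield (gross): A_g = 7.375×0.75 = 5.5313 in². φR_n = 0.90 × 50 × 5.5313 = 248.9 kips.
Block shear: shear path 1×[2.25+3×3] = 1×11.25 in, A_gv = 8.4375, A_nv = 1×(11.25 − 3.5×1.1875)×0.75 = 5.3203 in²; tension to near edge: (1.9375 − 0.5×1.1875)×0.75 = 1.0078 in². R_n = min(0.6×65×5.3203, 0.6×50×8.4375) + 1.0×65×1.0078 = min(207.49, 253.13) + 65.507 = 273 kips. φR_n = 0.75 × 273 = 204.8 kips.
Governing: min(160.2, 320.8, 226.2, 248.9, 204.8) = 160.2 kips → bolt shear.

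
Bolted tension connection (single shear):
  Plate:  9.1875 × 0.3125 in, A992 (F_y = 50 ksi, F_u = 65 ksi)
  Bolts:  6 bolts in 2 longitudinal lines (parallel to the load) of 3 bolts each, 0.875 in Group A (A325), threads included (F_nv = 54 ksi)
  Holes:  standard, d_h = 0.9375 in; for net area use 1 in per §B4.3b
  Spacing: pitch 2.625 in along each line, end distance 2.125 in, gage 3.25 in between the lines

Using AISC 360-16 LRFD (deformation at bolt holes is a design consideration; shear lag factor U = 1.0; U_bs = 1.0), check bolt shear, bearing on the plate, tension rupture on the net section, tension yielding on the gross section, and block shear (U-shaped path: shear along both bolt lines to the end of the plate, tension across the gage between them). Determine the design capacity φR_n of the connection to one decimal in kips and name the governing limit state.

109.5 kips (net-section rupture governs)

Bolt shear: A_b = π(0.875)²/4 = 0.60132 in². φR_n = 0.75 × 54 × 0.60132 × 6 × 1 = 146.1 kips.
Bearing (0.3125 in plate, F_u = 65 ksi): end bolts L_c = 2.125 − 0.9375/2 = 1.65625, R_n = min(1.2×1.65625×0.3125×65, 2.4×0.875×0.3125×65) = 40.371 kips/bolt; interior L_c = 2.625 − 0.9375 = 1.6875, R_n = 41.133 kips/bolt. φR_n = 0.75 × (2×40.371 + 4×41.133) = 184.0 kips.
Tension rupture (net): A_n = (9.1875 − 2×1)×0.3125 = 2.2461 in² (U = 1.0, A_e = A_n). φR_n = 0.75 × 65 × 2.2461 = 109.5 kips.
Tension yield (gross): A_g = 9.1875×0.3125 = 2.8711 in². φR_n = 0.90 × 50 × 2.8711 = 129.2 kips.
Block shear: shear path 2×[2.125+2×2.625] = 2×7.375 in, A_gv = 4.6094, A_nv = 2×(7.375 − 2.5×1)×0.3125 = 3.0469 in²; tension across gage: (3.25 − 1×1)×0.3125 = 0.70313 in². R_n = min(0.6×65×3.0469, 0.6×50×4.6094) + 1.0×65×0.70313 = min(118.83, 138.28) + 45.703 = 164.53 kips. φR_n = 0.75 × 164.53 = 123.4 kips.
Governing: min(146.1, 184.0, 109.5, 129.2, 123.4) = 109.5 kips → net-section rupture.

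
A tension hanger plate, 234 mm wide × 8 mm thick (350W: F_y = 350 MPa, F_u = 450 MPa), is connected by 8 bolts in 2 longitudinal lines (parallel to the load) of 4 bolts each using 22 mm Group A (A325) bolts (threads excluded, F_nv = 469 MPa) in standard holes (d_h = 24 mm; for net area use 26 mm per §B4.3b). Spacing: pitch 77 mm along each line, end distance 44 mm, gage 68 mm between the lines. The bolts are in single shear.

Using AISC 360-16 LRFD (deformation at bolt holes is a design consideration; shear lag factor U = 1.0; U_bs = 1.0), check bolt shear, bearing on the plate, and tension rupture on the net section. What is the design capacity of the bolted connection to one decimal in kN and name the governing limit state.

491.4 kN (net-section rupture governs)

Bolt shear: A_b = π(22)²/4 = 380.13 mm². φR_n = 0.75 × 469 × 380.13 × 8 × 1 = 1069.7 kN.
Bearing (8 mm plate, F_u = 450 MPa): end bolts L_c = 44 − 24/2 = 32, R_n = min(1.2×32×8×450, 2.4×22×8×450) = 138.24 kN/bolt; interior L_c = 77 − 24 = 53, R_n = 190.08 kN/bolt. φR_n = 0.75 × (2×138.24 + 6×190.08) = 1062.7 kN.
Tension rupture (net): A_n = (234 − 2×26)×8 = 1456 mm² (U = 1.0, A_e = A_n). φR_n = 0.75 × 450 × 1456 = 491.4 kN.
Governing: min(1069.7, 1062.7, 491.4) = 491.4 kN → net-section rupture.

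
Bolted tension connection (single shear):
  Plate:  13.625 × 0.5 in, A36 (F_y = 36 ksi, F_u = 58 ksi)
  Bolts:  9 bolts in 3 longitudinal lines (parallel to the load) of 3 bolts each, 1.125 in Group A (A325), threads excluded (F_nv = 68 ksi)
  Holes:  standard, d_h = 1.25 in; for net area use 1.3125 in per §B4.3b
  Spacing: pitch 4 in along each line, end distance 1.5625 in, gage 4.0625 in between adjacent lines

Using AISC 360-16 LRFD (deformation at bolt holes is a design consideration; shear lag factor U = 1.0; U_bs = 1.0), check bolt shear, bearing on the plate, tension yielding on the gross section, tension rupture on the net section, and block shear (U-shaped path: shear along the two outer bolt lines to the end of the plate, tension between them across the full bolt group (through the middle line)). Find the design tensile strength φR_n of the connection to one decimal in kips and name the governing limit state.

210.7 kips (net-section rupture governs)

Bolt shear: A_b = π(1.125)²/4 = 0.99402 in². φR_n = 0.75 × 68 × 0.99402 × 9 × 1 = 456.3 kips.
Bearing (0.5 in plate, F_u = 58 ksi): end bolts L_c = 1.5625 − 1.25/2 = 0.9375, R_n = min(1.2×0.9375×0.5×58, 2.4×1.125×0.5×58) = 32.625 kips/bolt; interior L_c = 4 − 1.25 = 2.75, R_n = 78.3 kips/bolt. φR_n = 0.75 × (3×32.625 + 6×78.3) = 425.8 kips.
Tension yield (gross): A_g = 13.625×0.5 = 6.8125 in². φR_n = 0.90 × 36 × 6.8125 = 220.7 kips.
Tension rupture (net): A_n = (13.625 − 3×1.3125)×0.5 = 4.8438 in² (U = 1.0, A_e = A_n). φR_n = 0.75 × 58 × 4.8438 = 210.7 kips.
Block shear: shear path 2×[1.5625+2×4] = 2×9.5625 in, A_gv = 9.5625, A_nv = 2×(9.5625 − 2.5×1.3125)×0.5 = 6.2813 in²; tension across gage: (8.125 − 2×1.3125)×0.5 = 2.75 in². R_n = min(0.6×58×6.2813, 0.6×36×9.5625) + 1.0×58×2.75 = min(218.59, 206.55) + 159.5 = 366.05 kips. φR_n = 0.75 × 366.05 = 274.5 kips.
Governing: min(456.3, 425.8, 220.7, 210.7, 274.5) = 210.7 kips → net-section rupture.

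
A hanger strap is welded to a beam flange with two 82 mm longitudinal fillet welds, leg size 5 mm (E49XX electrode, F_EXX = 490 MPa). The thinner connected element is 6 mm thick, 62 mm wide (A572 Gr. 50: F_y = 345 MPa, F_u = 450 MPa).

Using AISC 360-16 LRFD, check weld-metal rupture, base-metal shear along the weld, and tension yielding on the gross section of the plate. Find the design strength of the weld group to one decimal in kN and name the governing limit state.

115.5 kN (gross-section yield governs)

Weld metal: throat = 0.707×5 = 3.535 mm, L = 2×82 = 164 mm. φR_n = 0.75 × 0.6 × 490 × 3.535 × 164 = 127.8 kN.
Base metal shear (6 mm plate): yield φR_n = 1.0×0.6×345×6×164 = 203.7 kN; rupture φR_n = 0.75×0.6×450×6×164 = 199.3 kN; take 199.3 kN (rupture).
Tension yield (gross): A_g = 62×6 = 372 mm². φR_n = 0.90 × 345 × 372 = 115.5 kN.
Governing: min(127.8, 199.3, 115.5) = 115.5 kN → gross-section yield.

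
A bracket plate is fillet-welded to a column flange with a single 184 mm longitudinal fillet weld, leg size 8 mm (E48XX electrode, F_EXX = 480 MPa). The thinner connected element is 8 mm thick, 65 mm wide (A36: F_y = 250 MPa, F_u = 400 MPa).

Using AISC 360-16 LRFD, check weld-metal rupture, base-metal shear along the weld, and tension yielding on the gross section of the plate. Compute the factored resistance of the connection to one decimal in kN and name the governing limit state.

Weld metal: throat = 0.707×8 = 5.656 mm, L = 184 mm. φR_n = 0.75 × 0.6 × 480 × 5.656 × 184 = 224.8 kN.
Base metal shear (8 mm plate): yield φR_n = 1.0×0.6×250×8×184 = 220.8 kN; rupture φR_n = 0.75×0.6×400×8×184 = 265.0 kN; take 220.8 kN (yield).
Tension yield (gross): A_g = 65×8 = 520 mm². φR_n = 0.90 × 250 × 520 = 117.0 kN.
Governing: min(224.8, 220.8, 117.0) = 117.0 kN → gross-section yield.

117.0 kN (gross-section yield governs)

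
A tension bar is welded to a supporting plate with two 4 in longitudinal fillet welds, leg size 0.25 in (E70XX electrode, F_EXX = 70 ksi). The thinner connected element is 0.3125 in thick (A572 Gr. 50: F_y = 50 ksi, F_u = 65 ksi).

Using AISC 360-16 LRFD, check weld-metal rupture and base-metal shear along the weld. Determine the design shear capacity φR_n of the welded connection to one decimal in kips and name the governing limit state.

Weld metal: throat = 0.707×0.25 = 0.17675 in, L = 2×4 = 8 in. φR_n = 0.75 × 0.6 × 70 × 0.17675 × 8 = 44.5 kips.
Base metal shear (0.3125 in plate): yield φR_n = 1.0×0.6×50×0.3125×8 = 75.0 kips; rupture φR_n = 0.75×0.6×65×0.3125×8 = 73.1 kips; take 73.1 kips (rupture).
Governing: min(44.5, 73.1) = 44.5 kips → weld metal.

44.5 kips (weld metal governs)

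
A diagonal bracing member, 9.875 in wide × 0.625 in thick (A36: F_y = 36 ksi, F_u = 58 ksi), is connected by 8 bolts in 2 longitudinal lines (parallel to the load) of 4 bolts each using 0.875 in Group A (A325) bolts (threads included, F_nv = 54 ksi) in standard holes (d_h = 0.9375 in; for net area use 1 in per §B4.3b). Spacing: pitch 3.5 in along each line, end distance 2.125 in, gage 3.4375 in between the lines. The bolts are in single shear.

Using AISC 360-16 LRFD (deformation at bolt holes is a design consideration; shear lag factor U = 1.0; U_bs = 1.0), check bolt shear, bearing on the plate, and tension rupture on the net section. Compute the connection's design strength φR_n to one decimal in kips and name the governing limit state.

Bolt shear: A_b = π(0.875)²/4 = 0.60132 in². φR_n = 0.75 × 54 × 0.60132 × 8 × 1 = 194.8 kips.
Bearing (0.625 in plate, F_u = 58 ksi): end bolts L_c = 2.125 − 0.9375/2 = 1.65625, R_n = min(1.2×1.65625×0.625×58, 2.4×0.875×0.625×58) = 72.047 kips/bolt; interior L_c = 3.5 − 0.9375 = 2.5625, R_n = 76.125 kips/bolt. φR_n = 0.75 × (2×72.047 + 6×76.125) = 450.6 kips.
Tension rupture (net): A_n = (9.875 − 2×1)×0.625 = 4.9219 in² (U = 1.0, A_e = A_n). φR_n = 0.75 × 58 × 4.9219 = 214.1 kips.
Governing: min(194.8, 450.6, 214.1) = 194.8 kips → bolt shear.

194.8 kips (bolt shear governs)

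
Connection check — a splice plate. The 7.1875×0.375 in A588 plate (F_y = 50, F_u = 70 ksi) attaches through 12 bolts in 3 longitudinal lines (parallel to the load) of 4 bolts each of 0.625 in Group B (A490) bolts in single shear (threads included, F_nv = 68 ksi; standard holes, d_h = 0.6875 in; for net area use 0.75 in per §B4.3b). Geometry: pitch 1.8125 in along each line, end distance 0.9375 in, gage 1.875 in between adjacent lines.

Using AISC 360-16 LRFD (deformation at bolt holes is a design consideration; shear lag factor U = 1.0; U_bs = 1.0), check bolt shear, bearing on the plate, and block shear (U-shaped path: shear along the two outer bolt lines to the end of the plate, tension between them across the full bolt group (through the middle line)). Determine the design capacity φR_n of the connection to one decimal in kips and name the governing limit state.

132.9 kips (block shear governs)

Bolt shear: A_b = π(0.625)²/4 = 0.3068 in². φR_n = 0.75 × 68 × 0.3068 × 12 × 1 = 187.8 kips.
Bearing (0.375 in plate, F_u = 70 ksi): end bolts L_c = 0.9375 − 0.6875/2 = 0.59375, R_n = min(1.2×0.59375×0.375×70, 2.4×0.625×0.375×70) = 18.703 kips/bolt; interior L_c = 1.8125 − 0.6875 = 1.125, R_n = 35.438 kips/bolt. φR_n = 0.75 × (3×18.703 + 9×35.438) = 281.3 kips.
Block shear: shear path 2×[0.9375+3×1.8125] = 2×6.375 in, A_gv = 4.7813, A_nv = 2×(6.375 − 3.5×0.75)×0.375 = 2.8125 in²; tension across gage: (3.75 − 2×0.75)×0.375 = 0.84375 in². R_n = min(0.6×70×2.8125, 0.6×50×4.7813) + 1.0×70×0.84375 = min(118.13, 143.44) + 59.063 = 177.19 kips. φR_n = 0.75 × 177.19 = 132.9 kips.
Governing: min(187.8, 281.3, 132.9) = 132.9 kips → block shear.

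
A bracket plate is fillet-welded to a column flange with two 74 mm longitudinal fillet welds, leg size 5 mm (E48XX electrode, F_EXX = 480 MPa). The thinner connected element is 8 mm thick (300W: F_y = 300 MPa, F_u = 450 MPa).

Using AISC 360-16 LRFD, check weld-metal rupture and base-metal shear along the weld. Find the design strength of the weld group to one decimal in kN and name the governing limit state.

Weld metal: throat = 0.707×5 = 3.535 mm, L = 2×74 = 148 mm. φR_n = 0.75 × 0.6 × 480 × 3.535 × 148 = 113.0 kN.
Base metal shear (8 mm plate): yield φR_n = 1.0×0.6×300×8×148 = 213.1 kN; rupture φR_n = 0.75×0.6×450×8×148 = 239.8 kN; take 213.1 kN (yield).
Governing: min(113.0, 213.1) = 113.0 kN → weld metal.

113.0 kN (weld metal governs)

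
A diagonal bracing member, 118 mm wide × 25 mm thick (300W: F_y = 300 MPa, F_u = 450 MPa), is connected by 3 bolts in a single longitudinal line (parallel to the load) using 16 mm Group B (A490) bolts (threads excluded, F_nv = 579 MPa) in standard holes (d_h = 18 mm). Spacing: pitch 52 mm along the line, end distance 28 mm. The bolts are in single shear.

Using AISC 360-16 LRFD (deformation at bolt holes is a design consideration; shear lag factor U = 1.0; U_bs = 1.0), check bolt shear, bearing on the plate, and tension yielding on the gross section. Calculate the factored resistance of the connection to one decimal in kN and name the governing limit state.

Bolt shear: A_b = π(16)²/4 = 201.06 mm². φR_n = 0.75 × 579 × 201.06 × 3 × 1 = 261.9 kN.
Bearing (25 mm plate, F_u = 450 MPa): end bolts L_c = 28 − 18/2 = 19, R_n = min(1.2×19×25×450, 2.4×16×25×450) = 256.5 kN/bolt; interior L_c = 52 − 18 = 34, R_n = 432 kN/bolt. φR_n = 0.75 × (1×256.5 + 2×432) = 840.4 kN.
Tension yield (gross): A_g = 118×25 = 2950 mm². φR_n = 0.90 × 300 × 2950 = 796.5 kN.
Governing: min(261.9, 840.4, 796.5) = 261.9 kN → bolt shear.

261.9 kN (bolt shear governs)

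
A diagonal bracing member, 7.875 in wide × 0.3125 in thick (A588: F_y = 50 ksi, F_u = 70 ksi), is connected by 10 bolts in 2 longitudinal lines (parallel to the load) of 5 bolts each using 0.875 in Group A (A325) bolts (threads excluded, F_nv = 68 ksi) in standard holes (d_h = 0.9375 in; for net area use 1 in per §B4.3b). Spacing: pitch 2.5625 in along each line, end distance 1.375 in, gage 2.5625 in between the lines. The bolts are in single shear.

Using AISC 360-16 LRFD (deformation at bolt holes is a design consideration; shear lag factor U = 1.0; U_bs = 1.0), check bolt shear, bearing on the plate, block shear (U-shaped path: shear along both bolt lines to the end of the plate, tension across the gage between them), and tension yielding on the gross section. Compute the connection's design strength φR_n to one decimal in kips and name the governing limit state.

Bolt shear: A_b = π(0.875)²/4 = 0.60132 in². φR_n = 0.75 × 68 × 0.60132 × 10 × 1 = 306.7 kips.
Bearing (0.3125 in plate, F_u = 70 ksi): end bolts L_c = 1.375 − 0.9375/2 = 0.90625, R_n = min(1.2×0.90625×0.3125×70, 2.4×0.875×0.3125×70) = 23.789 kips/bolt; interior L_c = 2.5625 − 0.9375 = 1.625, R_n = 42.656 kips/bolt. φR_n = 0.75 × (2×23.789 + 8×42.656) = 291.6 kips.
Block shear: shear path 2×[1.375+4×2.5625] = 2×11.625 in, A_gv = 7.2656, A_nv = 2×(11.625 − 4.5×1)×0.3125 = 4.4531 in²; tension across gage: (2.5625 − 1×1)×0.3125 = 0.48828 in². R_n = min(0.6×70×4.4531, 0.6×50×7.2656) + 1.0×70×0.48828 = min(187.03, 217.97) + 34.18 = 221.21 kips. φR_n = 0.75 × 221.21 = 165.9 kips.
Tension yield (gross): A_g = 7.875×0.3125 = 2.4609 in². φR_n = 0.90 × 50 × 2.4609 = 110.7 kips.
Governing: min(306.7, 291.6, 165.9, 110.7) = 110.7 kips → gross-section yield.

110.7 kips (gross-section yield governs)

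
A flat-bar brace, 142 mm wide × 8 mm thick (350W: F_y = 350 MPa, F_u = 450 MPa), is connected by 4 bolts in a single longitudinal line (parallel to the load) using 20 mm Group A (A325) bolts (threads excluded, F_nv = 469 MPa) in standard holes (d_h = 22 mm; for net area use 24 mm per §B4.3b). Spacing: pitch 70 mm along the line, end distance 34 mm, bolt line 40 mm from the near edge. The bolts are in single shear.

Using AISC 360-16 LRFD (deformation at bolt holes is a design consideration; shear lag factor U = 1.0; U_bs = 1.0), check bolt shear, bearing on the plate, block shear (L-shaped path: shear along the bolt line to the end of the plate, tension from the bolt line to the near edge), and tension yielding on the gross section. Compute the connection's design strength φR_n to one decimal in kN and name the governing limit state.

334.8 kN (block shear governs)

Bolt shear: A_b = π(20)²/4 = 314.16 mm². φR_n = 0.75 × 469 × 314.16 × 4 × 1 = 442.0 kN.
Bearing (8 mm plate, F_u = 450 MPa): end bolts L_c = 34 − 22/2 = 23, R_n = min(1.2×23×8×450, 2.4×20×8×450) = 99.36 kN/bolt; interior L_c = 70 − 22 = 48, R_n = 172.8 kN/bolt. φR_n = 0.75 × (1×99.36 + 3×172.8) = 463.3 kN.
Block shear: shear path 1×[34+3×70] = 1×244 mm, A_gv = 1952, A_nv = 1×(244 − 3.5×24)×8 = 1280 mm²; tension to near edge: (40 − 0.5×24)×8 = 224 mm². R_n = min(0.6×450×1280, 0.6×350×1952) + 1.0×450×224 = min(345.6, 409.92) + 100.8 = 446.4 kN. φR_n = 0.75 × 446.4 = 334.8 kN.
Tension yield (gross): A_g = 142×8 = 1136 mm². φR_n = 0.90 × 350 × 1136 = 357.8 kN.
Governing: min(442.0, 463.3, 334.8, 357.8) = 334.8 kN → block shear.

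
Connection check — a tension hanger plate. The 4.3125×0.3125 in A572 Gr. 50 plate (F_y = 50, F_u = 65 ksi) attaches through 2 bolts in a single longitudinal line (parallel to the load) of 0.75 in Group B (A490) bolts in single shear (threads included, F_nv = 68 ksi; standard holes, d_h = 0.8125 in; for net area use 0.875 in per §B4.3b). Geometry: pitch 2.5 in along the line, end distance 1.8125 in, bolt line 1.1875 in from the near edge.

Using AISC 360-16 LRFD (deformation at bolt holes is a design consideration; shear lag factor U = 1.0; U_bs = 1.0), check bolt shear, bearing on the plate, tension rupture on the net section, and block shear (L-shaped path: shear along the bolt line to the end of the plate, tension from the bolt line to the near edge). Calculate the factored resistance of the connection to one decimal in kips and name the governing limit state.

38.8 kips (block shear governs)

Bolt shear: A_b = π(0.75)²/4 = 0.44179 in². φR_n = 0.75 × 68 × 0.44179 × 2 × 1 = 45.1 kips.
Bearing (0.3125 in plate, F_u = 65 ksi): end bolts L_c = 1.8125 − 0.8125/2 = 1.40625, R_n = min(1.2×1.40625×0.3125×65, 2.4×0.75×0.3125×65) = 34.277 kips/bolt; interior L_c = 2.5 − 0.8125 = 1.6875, R_n = 36.563 kips/bolt. φR_n = 0.75 × (1×34.277 + 1×36.563) = 53.1 kips.
Tension rupture (net): A_n = (4.3125 − 1×0.875)×0.3125 = 1.0742 in² (U = 1.0, A_e = A_n). φR_n = 0.75 × 65 × 1.0742 = 52.4 kips.
Block shear: shear path 1×[1.8125+1×2.5] = 1×4.3125 in, A_gv = 1.3477, A_nv = 1×(4.3125 − 1.5×0.875)×0.3125 = 0.9375 in²; tension to near edge: (1.1875 − 0.5×0.875)×0.3125 = 0.23438 in². R_n = min(0.6×65×0.9375, 0.6×50×1.3477) + 1.0×65×0.23438 = min(36.563, 40.431) + 15.235 = 51.798 kips. φR_n = 0.75 × 51.798 = 38.8 kips.
Governing: min(45.1, 53.1, 52.4, 38.8) = 38.8 kips → block shear.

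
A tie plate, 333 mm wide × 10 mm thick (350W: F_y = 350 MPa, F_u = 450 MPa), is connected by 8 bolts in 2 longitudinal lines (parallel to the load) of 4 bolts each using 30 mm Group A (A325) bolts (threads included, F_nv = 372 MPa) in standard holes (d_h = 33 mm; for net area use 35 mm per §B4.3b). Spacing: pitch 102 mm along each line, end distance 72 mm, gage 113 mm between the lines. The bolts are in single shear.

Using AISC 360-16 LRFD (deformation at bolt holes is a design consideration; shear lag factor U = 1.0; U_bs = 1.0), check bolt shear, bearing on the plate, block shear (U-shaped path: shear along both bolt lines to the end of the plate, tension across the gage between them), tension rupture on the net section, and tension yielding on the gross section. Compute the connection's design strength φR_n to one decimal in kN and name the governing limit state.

887.6 kN (net-section rupture governs)

Bolt shear: A_b = π(30)²/4 = 706.86 mm². φR_n = 0.75 × 372 × 706.86 × 8 × 1 = 1577.7 kN.
Bearing (10 mm plate, F_u = 450 MPa): end bolts L_c = 72 − 33/2 = 55.5, R_n = min(1.2×55.5×10×450, 2.4×30×10×450) = 299.7 kN/bolt; interior L_c = 102 − 33 = 69, R_n = 324 kN/bolt. φR_n = 0.75 × (2×299.7 + 6×324) = 1907.6 kN.
Block shear: shear path 2×[72+3×102] = 2×378 mm, A_gv = 7560, A_nv = 2×(378 − 3.5×35)×10 = 5110 mm²; tension across gage: (113 − 1×35)×10 = 780 mm². R_n = min(0.6×450×5110, 0.6×350×7560) + 1.0×450×780 = min(1379.7, 1587.6) + 351 = 1730.7 kN. φR_n = 0.75 × 1730.7 = 1298.0 kN.
Tension rupture (net): A_n = (333 − 2×35)×10 = 2630 mm² (U = 1.0, A_e = A_n). φR_n = 0.75 × 450 × 2630 = 887.6 kN.
Tension yield (gross): A_g = 333×10 = 3330 mm². φR_n = 0.90 × 350 × 3330 = 1049.0 kN.
Governing: min(1577.7, 1907.6, 1298.0, 887.6, 1049.0) = 887.6 kN → net-section rupture.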